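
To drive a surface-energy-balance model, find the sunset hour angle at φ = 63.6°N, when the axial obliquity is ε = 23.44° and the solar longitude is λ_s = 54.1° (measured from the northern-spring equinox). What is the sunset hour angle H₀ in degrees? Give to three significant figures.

Solar declination: sin δ = sin ε · sin λ_s = sin 23.44° × sin 54.1° = 0.32223, so δ = +18.798°.
cos H₀ = −tan φ · tan δ = −tan(+63.6°) × tan(+18.798°) = -0.6857, so H₀ = 2.3263 rad = 133.29°.

H₀ = 133°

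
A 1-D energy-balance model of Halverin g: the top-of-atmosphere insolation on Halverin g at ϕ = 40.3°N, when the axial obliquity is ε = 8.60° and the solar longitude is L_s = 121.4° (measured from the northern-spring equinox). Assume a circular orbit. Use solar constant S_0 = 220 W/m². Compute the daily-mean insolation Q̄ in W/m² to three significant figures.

Solar declination: sin δ = sin ε · sin L_s = sin 8.60° × sin 121.4° = 0.12764, so δ = +7.333°.
cos h₀ = −tan(+40.3°) tan(+7.333°) = -0.1091, h₀ = 1.6801 rad.
Bracket: h₀ sin ϕ sin δ + cos ϕ cos δ sin h₀ = 1.6801×0.64679×0.12764 + 0.76267×0.99182×0.99403 = 0.138703 + 0.751915 = 0.890618.
Q̄ = (S_0/π) × [bracket] = (220/π) × 0.890618 = 62.37 W/m².

Q̄ ≈ 62.4 W/m²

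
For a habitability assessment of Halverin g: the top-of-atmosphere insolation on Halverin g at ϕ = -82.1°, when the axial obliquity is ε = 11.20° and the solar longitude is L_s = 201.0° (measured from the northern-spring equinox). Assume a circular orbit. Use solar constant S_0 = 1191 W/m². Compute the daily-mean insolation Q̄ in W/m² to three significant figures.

Solar declination: sin δ = sin ε · sin L_s = sin 11.20° × sin 201.0° = -0.06961, so δ = -3.991°.
cos h₀ = −tan(-82.1°) tan(-3.991°) = -0.5029, h₀ = 2.0977 rad.
Bracket: h₀ sin ϕ sin δ + cos ϕ cos δ sin h₀ = 2.0977×-0.99051×-0.06961 + 0.13744×0.99757×0.86437 = 0.144635 + 0.118510 = 0.263145.
Q̄ = (S_0/π) × [bracket] = (1191/π) × 0.263145 = 99.76 W/m².

Q̄ ≈ 99.8 W/m²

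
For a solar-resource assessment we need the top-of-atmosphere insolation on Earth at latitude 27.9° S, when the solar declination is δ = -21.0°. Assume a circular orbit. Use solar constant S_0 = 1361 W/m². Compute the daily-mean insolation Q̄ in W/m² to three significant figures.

cos h₀ = −tan(-27.9°) tan(-21.000°) = -0.2032, h₀ = 1.7755 rad.
Bracket: h₀ sin ϕ sin δ + cos ϕ cos δ sin h₀ = 1.7755×-0.46793×-0.35837 + 0.88377×0.93358×0.97913 = 0.297737 + 0.807851 = 1.105588.
Q̄ = (S_0/π) × [bracket] = (1361/π) × 1.105588 = 479.0 W/m².

Q̄ ≈ 479 W/m²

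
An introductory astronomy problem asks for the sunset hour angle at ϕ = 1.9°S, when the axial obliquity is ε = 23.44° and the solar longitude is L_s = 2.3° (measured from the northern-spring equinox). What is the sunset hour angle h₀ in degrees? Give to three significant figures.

Solar declination: sin δ = sin ε · sin L_s = sin 23.44° × sin 2.3° = 0.01596, so δ = +0.915°.
cos h₀ = −tan ϕ · tan δ = −tan(-1.9°) × tan(+0.915°) = 0.0005, so h₀ = 1.5703 rad = 89.97°.

h₀ = 90.0°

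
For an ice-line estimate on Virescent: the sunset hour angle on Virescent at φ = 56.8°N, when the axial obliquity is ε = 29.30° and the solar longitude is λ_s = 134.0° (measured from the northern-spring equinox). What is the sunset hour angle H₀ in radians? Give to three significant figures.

Solar declination: sin δ = sin ε · sin λ_s = sin 29.30° × sin 134.0° = 0.35203, so δ = +20.612°.
cos H₀ = −tan φ · tan δ = −tan(+56.8°) × tan(+20.612°) = -0.5748, so H₀ = 2.1831 rad = 125.08°.

H₀ = 2.18 rad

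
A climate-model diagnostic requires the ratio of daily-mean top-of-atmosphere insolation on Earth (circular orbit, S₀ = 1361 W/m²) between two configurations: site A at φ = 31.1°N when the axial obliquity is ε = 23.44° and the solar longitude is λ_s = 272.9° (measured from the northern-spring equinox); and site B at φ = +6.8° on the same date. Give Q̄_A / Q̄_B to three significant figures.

— Configuration A (φ=+31.1°):
Solar declination: sin δ = sin ε · sin λ_s = sin 23.44° × sin 272.9° = -0.39728, so δ = -23.408°.
cos H₀ = −tan(+31.1°) tan(-23.408°) = 0.2611, H₀ = 1.3066 rad.
Bracket: H₀ sin φ sin δ + cos φ cos δ sin H₀ = 1.3066×0.51653×-0.39728 + 0.85627×0.91770×0.96530 = -0.268124 + 0.758532 = 0.490408.
Q̄ = (S₀/π) × [bracket] = (1361/π) × 0.490408 = 212.45 W/m².
— Configuration B (φ=+6.8°):
cos H₀ = −tan(+6.8°) tan(-23.408°) = 0.0516, H₀ = 1.5192 rad.
Bracket: H₀ sin φ sin δ + cos φ cos δ sin H₀ = 1.5192×0.11840×-0.39728 + 0.99297×0.91770×0.99867 = -0.071460 + 0.910037 = 0.838577.
Q̄ = (S₀/π) × [bracket] = (1361/π) × 0.838577 = 363.29 W/m².
Ratio Q̄_A / Q̄_B = 212.45 / 363.29 = 0.5848.

Q̄_A / Q̄_B ≈ 0.585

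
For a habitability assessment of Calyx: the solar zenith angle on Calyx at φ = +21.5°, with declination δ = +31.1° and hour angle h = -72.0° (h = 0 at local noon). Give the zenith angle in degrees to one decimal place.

θ_z = 64.2°

cos θ_z = sin φ sin δ + cos φ cos δ cos h = 0.189310 + 0.246189 = 0.435499.
θ_z = arccos(0.435499) = 64.2°.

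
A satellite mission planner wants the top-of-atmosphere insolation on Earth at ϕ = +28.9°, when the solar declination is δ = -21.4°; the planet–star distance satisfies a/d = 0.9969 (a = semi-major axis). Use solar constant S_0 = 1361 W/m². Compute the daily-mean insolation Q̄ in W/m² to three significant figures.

cos h₀ = −tan(+28.9°) tan(-21.400°) = 0.2163, h₀ = 1.3527 rad.
Bracket: h₀ sin ϕ sin δ + cos ϕ cos δ sin h₀ = 1.3527×0.48328×-0.36488 + 0.87546×0.93106×0.97632 = -0.238534 + 0.795804 = 0.557270.
Inverse-square distance factor (a/d)² = 0.9969² = 0.993810.
Q̄ = (S_0/π) × 0.993810 × [bracket] = (1361/π) × 0.993810 × 0.557270 = 239.9 W/m².

Q̄ ≈ 240 W/m²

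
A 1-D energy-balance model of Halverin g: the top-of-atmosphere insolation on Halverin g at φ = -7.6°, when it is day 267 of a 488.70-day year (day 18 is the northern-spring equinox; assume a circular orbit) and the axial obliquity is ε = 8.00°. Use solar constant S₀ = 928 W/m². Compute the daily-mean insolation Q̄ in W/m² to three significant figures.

Solar longitude: λ_s = 360° × (267 − 18)/488.70 = 183.425°.
sin δ = sin 8.00° × sin 183.425° = -0.00832, so δ = -0.476°.
cos H₀ = −tan(-7.6°) tan(-0.476°) = -0.0011, H₀ = 1.5719 rad.
Bracket: H₀ sin φ sin δ + cos φ cos δ sin H₀ = 1.5719×-0.13226×-0.00832 + 0.99122×0.99997×1.00000 = 0.001730 + 0.991190 = 0.992920.
Q̄ = (S₀/π) × [bracket] = (928/π) × 0.992920 = 293.3 W/m².

Q̄ ≈ 293 W/m²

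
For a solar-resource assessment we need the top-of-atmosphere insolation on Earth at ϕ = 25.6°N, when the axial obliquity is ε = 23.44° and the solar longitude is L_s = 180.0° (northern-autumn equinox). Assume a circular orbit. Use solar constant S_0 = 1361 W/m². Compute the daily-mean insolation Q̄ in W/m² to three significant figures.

Solar declination: sin δ = sin ε · sin L_s = sin 23.44° × sin 180.0° = 0.00000, so δ = +0.000°.
cos h₀ = −tan(+25.6°) tan(+0.000°) = -0.0000, h₀ = 1.5708 rad.
Bracket: h₀ sin ϕ sin δ + cos ϕ cos δ sin h₀ = 1.5708×0.43209×0.00000 + 0.90183×1.00000×1.00000 = 0.000000 + 0.901830 = 0.901830.
Q̄ = (S_0/π) × [bracket] = (1361/π) × 0.901830 = 390.7 W/m².

Q̄ ≈ 391 W/m²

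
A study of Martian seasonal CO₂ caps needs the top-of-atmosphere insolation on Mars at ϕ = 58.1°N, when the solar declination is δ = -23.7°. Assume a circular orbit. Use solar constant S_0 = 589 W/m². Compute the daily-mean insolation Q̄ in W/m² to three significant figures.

Q̄ ≈ 13.9 W/m²

cos h₀ = −tan(+58.1°) tan(-23.700°) = 0.7052, h₀ = 0.7880 rad.
Bracket: h₀ sin ϕ sin δ + cos ϕ cos δ sin h₀ = 0.7880×0.84897×-0.40195 + 0.52844×0.91566×0.70897 = -0.268900 + 0.343050 = 0.074150.
Q̄ = (S_0/π) × [bracket] = (589/π) × 0.074150 = 13.90 W/m².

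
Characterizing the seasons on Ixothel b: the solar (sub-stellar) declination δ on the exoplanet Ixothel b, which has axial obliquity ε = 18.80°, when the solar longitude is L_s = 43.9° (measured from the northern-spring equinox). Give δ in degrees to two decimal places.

sin δ = sin ε · sin L_s = sin 18.80° × sin 43.9° = 0.223460.
δ = arcsin(0.223460) = +12.91°.

δ = +12.91°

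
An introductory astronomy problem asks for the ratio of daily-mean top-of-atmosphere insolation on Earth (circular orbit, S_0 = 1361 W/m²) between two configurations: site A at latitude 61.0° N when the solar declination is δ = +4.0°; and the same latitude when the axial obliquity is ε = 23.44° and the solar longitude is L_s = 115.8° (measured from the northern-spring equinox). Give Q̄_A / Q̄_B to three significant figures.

— Configuration A (ϕ=+61.0°):
cos h₀ = −tan(+61.0°) tan(+4.000°) = -0.1262, h₀ = 1.6973 rad.
Bracket: h₀ sin ϕ sin δ + cos ϕ cos δ sin h₀ = 1.6973×0.87462×0.06976 + 0.48481×0.99756×0.99201 = 0.103558 + 0.479763 = 0.583321.
Q̄ = (S_0/π) × [bracket] = (1361/π) × 0.583321 = 252.71 W/m².
— Configuration B (ϕ=+61.0°):
Solar declination: sin δ = sin ε · sin L_s = sin 23.44° × sin 115.8° = 0.35814, so δ = +20.986°.
cos h₀ = −tan(+61.0°) tan(+20.986°) = -0.6920, h₀ = 2.3350 rad.
Bracket: h₀ sin ϕ sin δ + cos ϕ cos δ sin h₀ = 2.3350×0.87462×0.35814 + 0.48481×0.93367×0.72190 = 0.731407 + 0.326770 = 1.058177.
Q̄ = (S_0/π) × [bracket] = (1361/π) × 1.058177 = 458.42 W/m².
Ratio Q̄_A / Q̄_B = 252.71 / 458.42 = 0.5513.

Q̄_A / Q̄_B ≈ 0.551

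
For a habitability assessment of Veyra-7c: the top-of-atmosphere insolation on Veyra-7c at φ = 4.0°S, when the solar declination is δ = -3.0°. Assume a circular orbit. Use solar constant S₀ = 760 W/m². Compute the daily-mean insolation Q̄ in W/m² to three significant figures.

Q̄ ≈ 242 W/m²

cos H₀ = −tan(-4.0°) tan(-3.000°) = -0.0037, H₀ = 1.5745 rad.
Bracket: H₀ sin φ sin δ + cos φ cos δ sin H₀ = 1.5745×-0.06976×-0.05234 + 0.99756×0.99863×0.99999 = 0.005749 + 0.996183 = 1.001932.
Q̄ = (S₀/π) × [bracket] = (760/π) × 1.001932 = 242.4 W/m².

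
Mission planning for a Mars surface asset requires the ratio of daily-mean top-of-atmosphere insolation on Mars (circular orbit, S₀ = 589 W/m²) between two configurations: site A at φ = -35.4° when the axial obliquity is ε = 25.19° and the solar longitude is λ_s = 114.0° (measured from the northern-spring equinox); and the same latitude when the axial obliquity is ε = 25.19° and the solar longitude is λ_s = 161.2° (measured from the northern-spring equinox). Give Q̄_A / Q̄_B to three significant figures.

— Configuration A (φ=-35.4°):
Solar declination: sin δ = sin ε · sin λ_s = sin 25.19° × sin 114.0° = 0.38882, so δ = +22.881°.
cos H₀ = −tan(-35.4°) tan(+22.881°) = 0.2999, H₀ = 1.2662 rad.
Bracket: H₀ sin φ sin δ + cos φ cos δ sin H₀ = 1.2662×-0.57928×0.38882 + 0.81513×0.92131×0.95396 = -0.285193 + 0.716412 = 0.431219.
Q̄ = (S₀/π) × [bracket] = (589/π) × 0.431219 = 80.847 W/m².
— Configuration B (φ=-35.4°):
Solar declination: sin δ = sin ε · sin λ_s = sin 25.19° × sin 161.2° = 0.13716, so δ = +7.884°.
cos H₀ = −tan(-35.4°) tan(+7.884°) = 0.0984, H₀ = 1.4722 rad.
Bracket: H₀ sin φ sin δ + cos φ cos δ sin H₀ = 1.4722×-0.57928×0.13716 + 0.81513×0.99055×0.99515 = -0.116972 + 0.803511 = 0.686539.
Q̄ = (S₀/π) × [bracket] = (589/π) × 0.686539 = 128.72 W/m².
Ratio Q̄_A / Q̄_B = 80.847 / 128.72 = 0.6281.

Q̄_A / Q̄_B ≈ 0.628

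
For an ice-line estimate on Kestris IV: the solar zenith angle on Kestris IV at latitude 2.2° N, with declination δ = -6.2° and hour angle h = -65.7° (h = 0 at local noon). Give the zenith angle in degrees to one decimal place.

θ_z = 66.1°

cos θ_z = sin φ sin δ + cos φ cos δ cos h = -0.004146 + 0.408806 = 0.404660.
θ_z = arccos(0.404660) = 66.1°.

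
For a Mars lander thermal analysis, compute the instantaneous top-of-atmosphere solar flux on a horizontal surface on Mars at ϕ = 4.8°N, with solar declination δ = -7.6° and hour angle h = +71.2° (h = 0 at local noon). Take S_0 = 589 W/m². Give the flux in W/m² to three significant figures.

181 W/m²

cos θ_z = sin ϕ sin δ + cos ϕ cos δ cos h = -0.011067 + 0.318314 = 0.307247.
Flux = S_0 · cos θ_z = 589 × 0.307247 = 181.0 W/m².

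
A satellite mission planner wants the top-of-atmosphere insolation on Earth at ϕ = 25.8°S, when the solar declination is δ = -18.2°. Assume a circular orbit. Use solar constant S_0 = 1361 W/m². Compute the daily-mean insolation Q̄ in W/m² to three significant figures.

Q̄ ≈ 468 W/m²

cos h₀ = −tan(-25.8°) tan(-18.200°) = -0.1589, h₀ = 1.7304 rad.
Bracket: h₀ sin ϕ sin δ + cos ϕ cos δ sin h₀ = 1.7304×-0.43523×-0.31233 + 0.90032×0.94997×0.98729 = 0.235223 + 0.844406 = 1.079629.
Q̄ = (S_0/π) × [bracket] = (1361/π) × 1.079629 = 467.7 W/m².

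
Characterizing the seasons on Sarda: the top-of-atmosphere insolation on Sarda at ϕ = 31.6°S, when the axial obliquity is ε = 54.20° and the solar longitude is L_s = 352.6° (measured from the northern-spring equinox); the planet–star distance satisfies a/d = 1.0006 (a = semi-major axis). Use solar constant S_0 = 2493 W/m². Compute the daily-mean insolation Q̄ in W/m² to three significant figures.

Q̄ ≈ 743 W/m²

Solar declination: sin δ = sin ε · sin L_s = sin 54.20° × sin 352.6° = -0.10446, so δ = -5.996°.
cos h₀ = −tan(-31.6°) tan(-5.996°) = -0.0646, h₀ = 1.6355 rad.
Bracket: h₀ sin ϕ sin δ + cos ϕ cos δ sin h₀ = 1.6355×-0.52399×-0.10446 + 0.85173×0.99453×0.99791 = 0.089521 + 0.845301 = 0.934822.
Inverse-square distance factor (a/d)² = 1.0006² = 1.001200.
Q̄ = (S_0/π) × 1.001200 × [bracket] = (2493/π) × 1.001200 × 0.934822 = 742.7 W/m².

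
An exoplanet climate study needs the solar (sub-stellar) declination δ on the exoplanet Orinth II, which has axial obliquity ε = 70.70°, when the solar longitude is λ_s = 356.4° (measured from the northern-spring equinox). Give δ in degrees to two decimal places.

δ = -3.40°

sin δ = sin ε · sin λ_s = sin 70.70° × sin 356.4° = -0.059262.
δ = arcsin(-0.059262) = -3.40°.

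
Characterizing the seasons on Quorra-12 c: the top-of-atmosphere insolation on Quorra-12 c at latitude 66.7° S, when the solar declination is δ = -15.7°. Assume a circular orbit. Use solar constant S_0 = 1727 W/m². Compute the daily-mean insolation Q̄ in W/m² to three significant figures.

Q̄ ≈ 470 W/m²

cos h₀ = −tan(-66.7°) tan(-15.700°) = -0.6527, h₀ = 2.2819 rad.
Bracket: h₀ sin ϕ sin δ + cos ϕ cos δ sin h₀ = 2.2819×-0.91845×-0.27060 + 0.39555×0.96269×0.75764 = 0.567126 + 0.288503 = 0.855629.
Q̄ = (S_0/π) × [bracket] = (1727/π) × 0.855629 = 470.4 W/m².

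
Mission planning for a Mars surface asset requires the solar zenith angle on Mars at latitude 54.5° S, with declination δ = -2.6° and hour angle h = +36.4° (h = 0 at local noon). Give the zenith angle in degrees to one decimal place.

θ_z = 59.7°

cos θ_z = sin φ sin δ + cos φ cos δ cos h = 0.036931 + 0.466923 = 0.503854.
θ_z = arccos(0.503854) = 59.7°.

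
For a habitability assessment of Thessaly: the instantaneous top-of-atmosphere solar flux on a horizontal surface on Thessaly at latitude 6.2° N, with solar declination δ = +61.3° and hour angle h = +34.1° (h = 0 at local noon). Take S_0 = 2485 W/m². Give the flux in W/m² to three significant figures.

1.22e+03 W/m²

cos θ_z = sin ϕ sin δ + cos ϕ cos δ cos h = 0.094731 + 0.395328 = 0.490059.
Flux = S_0 · cos θ_z = 2485 × 0.490059 = 1218 W/m².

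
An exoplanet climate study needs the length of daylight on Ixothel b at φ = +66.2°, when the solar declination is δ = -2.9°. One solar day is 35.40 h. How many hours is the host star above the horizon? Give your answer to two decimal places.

16.40 h

cos H₀ = −tan φ · tan δ = −tan(+66.2°) × tan(-2.900°) = 0.1149, so H₀ = 1.4557 rad = 83.40°.
Daylight = 2H₀/(2π) × 35.40 h = (1.4557/π) × 35.40 = 16.40 h.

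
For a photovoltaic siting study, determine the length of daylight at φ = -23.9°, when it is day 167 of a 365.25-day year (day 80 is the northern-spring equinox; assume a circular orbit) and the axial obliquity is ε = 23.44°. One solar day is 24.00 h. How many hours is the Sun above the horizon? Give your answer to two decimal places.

10.53 h

Solar longitude: λ_s = 360° × (167 − 80)/365.25 = 85.749°.
sin δ = sin 23.44° × sin 85.749° = 0.39669, so δ = +23.372°.
cos H₀ = −tan φ · tan δ = −tan(-23.9°) × tan(+23.372°) = 0.1915, so H₀ = 1.3781 rad = 78.96°.
Daylight = 2H₀/(2π) × 24.00 h = (1.3781/π) × 24.00 = 10.53 h.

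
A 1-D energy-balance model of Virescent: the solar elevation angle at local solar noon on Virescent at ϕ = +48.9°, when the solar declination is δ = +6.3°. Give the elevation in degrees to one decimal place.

At local noon the hour angle is zero, so the zenith angle equals |ϕ − δ| = |+48.9° − (+6.300°)| = 42.600°.
Elevation = 90° − 42.600° = 47.4°.

47.4°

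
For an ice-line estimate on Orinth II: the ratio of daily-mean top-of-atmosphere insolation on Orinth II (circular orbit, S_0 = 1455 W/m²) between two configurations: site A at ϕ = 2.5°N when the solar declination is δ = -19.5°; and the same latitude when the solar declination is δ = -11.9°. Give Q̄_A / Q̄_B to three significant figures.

Q̄_A / Q̄_B ≈ 0.954

— Configuration A (ϕ=+2.5°):
cos h₀ = −tan(+2.5°) tan(-19.500°) = 0.0155, h₀ = 1.5553 rad.
Bracket: h₀ sin ϕ sin δ + cos ϕ cos δ sin h₀ = 1.5553×0.04362×-0.33381 + 0.99905×0.94264×0.99988 = -0.022646 + 0.941631 = 0.918985.
Q̄ = (S_0/π) × [bracket] = (1455/π) × 0.918985 = 425.62 W/m².
— Configuration B (ϕ=+2.5°):
cos h₀ = −tan(+2.5°) tan(-11.900°) = 0.0092, h₀ = 1.5616 rad.
Bracket: h₀ sin ϕ sin δ + cos ϕ cos δ sin h₀ = 1.5616×0.04362×-0.20620 + 0.99905×0.97851×0.99996 = -0.014046 + 0.977541 = 0.963495.
Q̄ = (S_0/π) × [bracket] = (1455/π) × 0.963495 = 446.23 W/m².
Ratio Q̄_A / Q̄_B = 425.62 / 446.23 = 0.9538.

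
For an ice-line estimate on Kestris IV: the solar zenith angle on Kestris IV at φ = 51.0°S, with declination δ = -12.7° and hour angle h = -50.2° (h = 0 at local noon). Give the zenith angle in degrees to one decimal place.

cos θ_z = sin φ sin δ + cos φ cos δ cos h = 0.170853 + 0.392979 = 0.563832.
θ_z = arccos(0.563832) = 55.7°.

θ_z = 55.7°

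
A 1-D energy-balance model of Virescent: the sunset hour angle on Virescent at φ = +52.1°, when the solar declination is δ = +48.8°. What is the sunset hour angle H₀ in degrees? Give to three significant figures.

Sunrise equation: cos H₀ = −tan φ · tan δ = -1.4673 ≤ −1, so the host star never sets (polar day) and H₀ = π.

H₀ = 180°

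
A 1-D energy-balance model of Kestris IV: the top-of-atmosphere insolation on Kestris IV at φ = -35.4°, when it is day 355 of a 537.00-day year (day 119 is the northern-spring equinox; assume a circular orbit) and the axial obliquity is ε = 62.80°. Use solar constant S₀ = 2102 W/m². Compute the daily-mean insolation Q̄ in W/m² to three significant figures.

Q̄ ≈ 330 W/m²

Solar longitude: λ_s = 360° × (355 − 119)/537.00 = 158.212°.
sin δ = sin 62.80° × sin 158.212° = 0.33012, so δ = +19.276°.
cos H₀ = −tan(-35.4°) tan(+19.276°) = 0.2485, H₀ = 1.3196 rad.
Bracket: H₀ sin φ sin δ + cos φ cos δ sin H₀ = 1.3196×-0.57928×0.33012 + 0.81513×0.94394×0.96862 = -0.252350 + 0.745289 = 0.492939.
Q̄ = (S₀/π) × [bracket] = (2102/π) × 0.492939 = 329.8 W/m².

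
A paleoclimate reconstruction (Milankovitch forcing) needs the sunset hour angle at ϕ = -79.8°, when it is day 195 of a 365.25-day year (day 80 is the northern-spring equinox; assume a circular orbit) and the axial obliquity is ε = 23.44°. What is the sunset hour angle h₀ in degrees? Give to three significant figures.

Solar longitude: L_s = 360° × (195 − 80)/365.25 = 113.347°.
sin δ = sin 23.44° × sin 113.347° = 0.36522, so δ = +21.421°.
cos h₀ = −tan ϕ · tan δ = 2.1804 ≥ 1, so the Sun never rises (polar night) and h₀ = 0.

h₀ = 0.00°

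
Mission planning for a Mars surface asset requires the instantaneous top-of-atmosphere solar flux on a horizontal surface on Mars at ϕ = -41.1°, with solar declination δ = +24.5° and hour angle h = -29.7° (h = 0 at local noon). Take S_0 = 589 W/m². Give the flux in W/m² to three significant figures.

cos θ_z = sin ϕ sin δ + cos ϕ cos δ cos h = -0.272609 + 0.595632 = 0.323023.
Flux = S_0 · cos θ_z = 589 × 0.323023 = 190.3 W/m².

190 W/m²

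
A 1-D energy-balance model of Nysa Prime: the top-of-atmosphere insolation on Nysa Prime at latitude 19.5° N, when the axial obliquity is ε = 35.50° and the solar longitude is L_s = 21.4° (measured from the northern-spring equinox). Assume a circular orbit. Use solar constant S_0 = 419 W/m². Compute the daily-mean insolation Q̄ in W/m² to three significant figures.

Solar declination: sin δ = sin ε · sin L_s = sin 35.50° × sin 21.4° = 0.21189, so δ = +12.233°.
cos h₀ = −tan(+19.5°) tan(+12.233°) = -0.0768, h₀ = 1.6476 rad.
Bracket: h₀ sin ϕ sin δ + cos ϕ cos δ sin h₀ = 1.6476×0.33381×0.21189 + 0.94264×0.97729×0.99705 = 0.116536 + 0.918515 = 1.035051.
Q̄ = (S_0/π) × [bracket] = (419/π) × 1.035051 = 138.0 W/m².

Q̄ ≈ 138 W/m²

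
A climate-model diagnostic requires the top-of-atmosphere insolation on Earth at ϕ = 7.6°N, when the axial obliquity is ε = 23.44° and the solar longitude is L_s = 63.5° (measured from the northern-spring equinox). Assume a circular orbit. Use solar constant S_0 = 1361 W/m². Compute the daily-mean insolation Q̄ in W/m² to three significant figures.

Q̄ ≈ 434 W/m²

Solar declination: sin δ = sin ε · sin L_s = sin 23.44° × sin 63.5° = 0.35599, so δ = +20.854°.
cos h₀ = −tan(+7.6°) tan(+20.854°) = -0.0508, h₀ = 1.6216 rad.
Bracket: h₀ sin ϕ sin δ + cos ϕ cos δ sin h₀ = 1.6216×0.13226×0.35599 + 0.99122×0.93449×0.99871 = 0.076350 + 0.925090 = 1.001440.
Q̄ = (S_0/π) × [bracket] = (1361/π) × 1.001440 = 433.8 W/m².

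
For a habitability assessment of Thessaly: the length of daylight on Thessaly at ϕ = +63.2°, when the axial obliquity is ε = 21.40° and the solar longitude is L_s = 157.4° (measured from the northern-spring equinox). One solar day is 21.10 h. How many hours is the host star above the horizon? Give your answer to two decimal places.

12.46 h

Solar declination: sin δ = sin ε · sin L_s = sin 21.40° × sin 157.4° = 0.14022, so δ = +8.061°.
cos h₀ = −tan ϕ · tan δ = −tan(+63.2°) × tan(+8.061°) = -0.2804, so h₀ = 1.8550 rad = 106.28°.
Daylight = 2h₀/(2π) × 21.10 h = (1.8550/π) × 21.10 = 12.46 h.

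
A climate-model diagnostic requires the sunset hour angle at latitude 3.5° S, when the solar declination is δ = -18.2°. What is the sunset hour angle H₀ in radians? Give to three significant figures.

H₀ = 1.59 rad

cos H₀ = −tan φ · tan δ = −tan(-3.5°) × tan(-18.200°) = -0.0201, so H₀ = 1.5909 rad = 91.15°.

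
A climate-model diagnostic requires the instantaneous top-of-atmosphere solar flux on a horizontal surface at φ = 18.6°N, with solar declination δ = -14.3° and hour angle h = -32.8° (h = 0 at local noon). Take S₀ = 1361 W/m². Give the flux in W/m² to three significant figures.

943 W/m²

cos θ_z = sin φ sin δ + cos φ cos δ cos h = -0.078783 + 0.771978 = 0.693195.
Flux = S₀ · cos θ_z = 1361 × 0.693195 = 943.4 W/m².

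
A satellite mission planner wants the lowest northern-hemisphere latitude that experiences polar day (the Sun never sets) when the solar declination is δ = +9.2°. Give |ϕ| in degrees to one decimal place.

Polar day requires cos h₀ = −tan ϕ tan δ ≤ −1, i.e. tan ϕ tan δ ≥ 1.
The boundary is |tan ϕ| · |tan δ| = 1, so |ϕ| = 90° − |δ| = 90° − 9.2° = 80.8° in the northern hemisphere.

|ϕ| = 80.8°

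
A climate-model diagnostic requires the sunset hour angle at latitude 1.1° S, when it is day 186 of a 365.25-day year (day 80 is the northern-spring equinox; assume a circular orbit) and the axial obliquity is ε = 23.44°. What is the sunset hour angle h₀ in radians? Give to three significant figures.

h₀ = 1.56 rad

Solar longitude: L_s = 360° × (186 − 80)/365.25 = 104.476°.
sin δ = sin 23.44° × sin 104.476° = 0.38516, so δ = +22.654°.
cos h₀ = −tan ϕ · tan δ = −tan(-1.1°) × tan(+22.654°) = 0.0080, so h₀ = 1.5628 rad = 89.54°.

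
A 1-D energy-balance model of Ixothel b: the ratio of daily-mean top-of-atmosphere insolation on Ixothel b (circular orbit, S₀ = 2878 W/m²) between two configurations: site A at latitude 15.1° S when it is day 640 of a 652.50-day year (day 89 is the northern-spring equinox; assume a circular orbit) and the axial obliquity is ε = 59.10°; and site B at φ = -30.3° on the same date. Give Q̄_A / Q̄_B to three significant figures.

— Configuration A (φ=-15.1°):
Solar longitude: λ_s = 360° × (640 − 89)/652.50 = 304.000°.
sin δ = sin 59.10° × sin 304.000° = -0.71137, so δ = -45.346°.
cos H₀ = −tan(-15.1°) tan(-45.346°) = -0.2731, H₀ = 1.8474 rad.
Bracket: H₀ sin φ sin δ + cos φ cos δ sin H₀ = 1.8474×-0.26050×-0.71137 + 0.96547×0.70282×0.96198 = 0.342345 + 0.652753 = 0.995098.
Q̄ = (S₀/π) × [bracket] = (2878/π) × 0.995098 = 911.61 W/m².
— Configuration B (φ=-30.3°):
cos H₀ = −tan(-30.3°) tan(-45.346°) = -0.5915, H₀ = 2.2037 rad.
Bracket: H₀ sin φ sin δ + cos φ cos δ sin H₀ = 2.2037×-0.50453×-0.71137 + 0.86340×0.70282×0.80633 = 0.790924 + 0.489293 = 1.280217.
Q̄ = (S₀/π) × [bracket] = (2878/π) × 1.280217 = 1172.8 W/m².
Ratio Q̄_A / Q̄_B = 911.61 / 1172.8 = 0.7773.

Q̄_A / Q̄_B ≈ 0.777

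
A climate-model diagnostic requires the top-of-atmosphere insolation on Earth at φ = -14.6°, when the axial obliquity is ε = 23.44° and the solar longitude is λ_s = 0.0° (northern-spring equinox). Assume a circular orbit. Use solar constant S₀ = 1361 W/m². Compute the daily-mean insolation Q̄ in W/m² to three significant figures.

Solar declination: sin δ = sin ε · sin λ_s = sin 23.44° × sin 0.0° = 0.00000, so δ = +0.000°.
cos H₀ = −tan(-14.6°) tan(+0.000°) = 0.0000, H₀ = 1.5708 rad.
Bracket: H₀ sin φ sin δ + cos φ cos δ sin H₀ = 1.5708×-0.25207×0.00000 + 0.96771×1.00000×1.00000 = -0.000000 + 0.967710 = 0.967710.
Q̄ = (S₀/π) × [bracket] = (1361/π) × 0.967710 = 419.2 W/m².

Q̄ ≈ 419 W/m²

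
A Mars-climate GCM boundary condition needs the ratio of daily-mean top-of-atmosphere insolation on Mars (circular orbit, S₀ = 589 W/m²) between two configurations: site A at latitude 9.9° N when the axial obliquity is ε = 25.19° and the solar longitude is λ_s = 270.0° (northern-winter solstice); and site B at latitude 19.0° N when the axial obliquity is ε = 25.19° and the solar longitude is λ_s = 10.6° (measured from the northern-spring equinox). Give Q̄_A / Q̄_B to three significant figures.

— Configuration A (φ=+9.9°):
Solar declination: sin δ = sin ε · sin λ_s = sin 25.19° × sin 270.0° = -0.42562, so δ = -25.190°.
cos H₀ = −tan(+9.9°) tan(-25.190°) = 0.0821, H₀ = 1.4886 rad.
Bracket: H₀ sin φ sin δ + cos φ cos δ sin H₀ = 1.4886×0.17193×-0.42562 + 0.98511×0.90490×0.99662 = -0.108931 + 0.888413 = 0.779482.
Q̄ = (S₀/π) × [bracket] = (589/π) × 0.779482 = 146.14 W/m².
— Configuration B (φ=+19.0°):
Solar declination: sin δ = sin ε · sin λ_s = sin 25.19° × sin 10.6° = 0.07829, so δ = +4.490°.
cos H₀ = −tan(+19.0°) tan(+4.490°) = -0.0270, H₀ = 1.5978 rad.
Bracket: H₀ sin φ sin δ + cos φ cos δ sin H₀ = 1.5978×0.32557×0.07829 + 0.94552×0.99693×0.99963 = 0.040726 + 0.942268 = 0.982994.
Q̄ = (S₀/π) × [bracket] = (589/π) × 0.982994 = 184.30 W/m².
Ratio Q̄_A / Q̄_B = 146.14 / 184.30 = 0.7929.

Q̄_A / Q̄_B ≈ 0.793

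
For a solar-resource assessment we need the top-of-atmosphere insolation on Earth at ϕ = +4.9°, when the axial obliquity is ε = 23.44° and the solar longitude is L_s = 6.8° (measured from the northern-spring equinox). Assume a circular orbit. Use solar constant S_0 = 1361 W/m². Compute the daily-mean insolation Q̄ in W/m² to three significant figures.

Solar declination: sin δ = sin ε · sin L_s = sin 23.44° × sin 6.8° = 0.04710, so δ = +2.700°.
cos h₀ = −tan(+4.9°) tan(+2.700°) = -0.0040, h₀ = 1.5748 rad.
Bracket: h₀ sin ϕ sin δ + cos ϕ cos δ sin h₀ = 1.5748×0.08542×0.04710 + 0.99635×0.99889×0.99999 = 0.006336 + 0.995234 = 1.001570.
Q̄ = (S_0/π) × [bracket] = (1361/π) × 1.001570 = 433.9 W/m².

Q̄ ≈ 434 W/m²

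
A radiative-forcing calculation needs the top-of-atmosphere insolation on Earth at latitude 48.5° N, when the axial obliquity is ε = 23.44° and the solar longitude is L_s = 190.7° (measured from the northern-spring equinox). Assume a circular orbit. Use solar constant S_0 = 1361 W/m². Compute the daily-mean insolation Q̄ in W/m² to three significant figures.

Q̄ ≈ 250 W/m²

Solar declination: sin δ = sin ε · sin L_s = sin 23.44° × sin 190.7° = -0.07386, so δ = -4.235°.
cos h₀ = −tan(+48.5°) tan(-4.235°) = 0.0837, h₀ = 1.4870 rad.
Bracket: h₀ sin ϕ sin δ + cos ϕ cos δ sin h₀ = 1.4870×0.74896×-0.07386 + 0.66262×0.99727×0.99649 = -0.082258 + 0.658492 = 0.576234.
Q̄ = (S_0/π) × [bracket] = (1361/π) × 0.576234 = 249.6 W/m².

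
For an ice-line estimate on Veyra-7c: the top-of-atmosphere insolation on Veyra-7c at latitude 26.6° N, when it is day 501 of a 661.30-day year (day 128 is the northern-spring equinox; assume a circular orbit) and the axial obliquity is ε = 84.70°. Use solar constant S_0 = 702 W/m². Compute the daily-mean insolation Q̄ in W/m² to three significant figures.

Q̄ ≈ 127 W/m²

Solar longitude: L_s = 360° × (501 − 128)/661.30 = 203.055°.
sin δ = sin 84.70° × sin 203.055° = -0.38993, so δ = -22.950°.
cos h₀ = −tan(+26.6°) tan(-22.950°) = 0.2120, h₀ = 1.3571 rad.
Bracket: h₀ sin ϕ sin δ + cos ϕ cos δ sin h₀ = 1.3571×0.44776×-0.38993 + 0.89415×0.92084×0.97726 = -0.236943 + 0.804646 = 0.567703.
Q̄ = (S_0/π) × [bracket] = (702/π) × 0.567703 = 126.9 W/m².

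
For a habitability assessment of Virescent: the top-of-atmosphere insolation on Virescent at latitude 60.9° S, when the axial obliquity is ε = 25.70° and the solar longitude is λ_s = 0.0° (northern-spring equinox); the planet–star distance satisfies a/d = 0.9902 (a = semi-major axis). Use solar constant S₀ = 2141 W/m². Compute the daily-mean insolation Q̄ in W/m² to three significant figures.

Q̄ ≈ 325 W/m²

Solar declination: sin δ = sin ε · sin λ_s = sin 25.70° × sin 0.0° = 0.00000, so δ = +0.000°.
cos H₀ = −tan(-60.9°) tan(+0.000°) = 0.0000, H₀ = 1.5708 rad.
Bracket: H₀ sin φ sin δ + cos φ cos δ sin H₀ = 1.5708×-0.87377×0.00000 + 0.48634×1.00000×1.00000 = -0.000000 + 0.486340 = 0.486340.
Inverse-square distance factor (a/d)² = 0.9902² = 0.980496.
Q̄ = (S₀/π) × 0.980496 × [bracket] = (2141/π) × 0.980496 × 0.486340 = 325.0 W/m².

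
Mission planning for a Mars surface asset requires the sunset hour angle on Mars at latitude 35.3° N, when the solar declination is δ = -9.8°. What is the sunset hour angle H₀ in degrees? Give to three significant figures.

cos H₀ = −tan φ · tan δ = −tan(+35.3°) × tan(-9.800°) = 0.1223, so H₀ = 1.4482 rad = 82.98°.

H₀ = 83.0°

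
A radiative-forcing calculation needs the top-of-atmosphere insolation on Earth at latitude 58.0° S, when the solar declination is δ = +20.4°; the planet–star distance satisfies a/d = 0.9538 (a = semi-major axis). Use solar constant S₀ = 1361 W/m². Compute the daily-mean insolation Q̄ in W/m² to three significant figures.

Q̄ ≈ 48.6 W/m²

cos H₀ = −tan(-58.0°) tan(+20.400°) = 0.5952, H₀ = 0.9333 rad.
Bracket: H₀ sin φ sin δ + cos φ cos δ sin H₀ = 0.9333×-0.84805×0.34857 + 0.52992×0.93728×0.80361 = -0.275888 + 0.399140 = 0.123252.
Inverse-square distance factor (a/d)² = 0.9538² = 0.909734.
Q̄ = (S₀/π) × 0.909734 × [bracket] = (1361/π) × 0.909734 × 0.123252 = 48.58 W/m².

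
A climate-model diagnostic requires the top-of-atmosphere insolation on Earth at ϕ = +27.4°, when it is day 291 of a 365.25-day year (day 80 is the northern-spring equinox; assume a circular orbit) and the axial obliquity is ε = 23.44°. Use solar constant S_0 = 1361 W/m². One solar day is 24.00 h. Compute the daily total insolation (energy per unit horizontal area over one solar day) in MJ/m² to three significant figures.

27.8 MJ/m²

Solar longitude: L_s = 360° × (291 − 80)/365.25 = 207.967°.
sin δ = sin 23.44° × sin 207.967° = -0.18655, so δ = -10.751°.
cos h₀ = −tan(+27.4°) tan(-10.751°) = 0.0984, h₀ = 1.4722 rad.
Bracket: h₀ sin ϕ sin δ + cos ϕ cos δ sin h₀ = 1.4722×0.46020×-0.18655 + 0.88782×0.98245×0.99514 = -0.126389 + 0.868000 = 0.741611.
Q̄ = (S_0/π) × [bracket] = (1361/π) × 0.741611 = 321.28 W/m².
Daily total = Q̄ × 24.00 h × 3600 s/h = 321.28 × 24.00 × 3600 / 10⁶ = 27.76 MJ/m².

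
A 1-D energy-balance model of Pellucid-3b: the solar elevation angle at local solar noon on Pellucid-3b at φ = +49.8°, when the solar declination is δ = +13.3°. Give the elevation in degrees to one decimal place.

At local noon the hour angle is zero, so the zenith angle equals |φ − δ| = |+49.8° − (+13.300°)| = 36.500°.
Elevation = 90° − 36.500° = 53.5°.

53.5°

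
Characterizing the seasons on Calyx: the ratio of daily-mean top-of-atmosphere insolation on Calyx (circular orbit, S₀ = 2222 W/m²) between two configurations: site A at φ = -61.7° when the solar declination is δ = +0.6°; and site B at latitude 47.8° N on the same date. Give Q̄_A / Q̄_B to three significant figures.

— Configuration A (φ=-61.7°):
cos H₀ = −tan(-61.7°) tan(+0.600°) = 0.0194, H₀ = 1.5513 rad.
Bracket: H₀ sin φ sin δ + cos φ cos δ sin H₀ = 1.5513×-0.88048×0.01047 + 0.47409×0.99995×0.99981 = -0.014301 + 0.473976 = 0.459675.
Q̄ = (S₀/π) × [bracket] = (2222/π) × 0.459675 = 325.12 W/m².
— Configuration B (φ=+47.8°):
cos H₀ = −tan(+47.8°) tan(+0.600°) = -0.0115, H₀ = 1.5823 rad.
Bracket: H₀ sin φ sin δ + cos φ cos δ sin H₀ = 1.5823×0.74080×0.01047 + 0.67172×0.99995×0.99993 = 0.012273 + 0.671639 = 0.683912.
Q̄ = (S₀/π) × [bracket] = (2222/π) × 0.683912 = 483.72 W/m².
Ratio Q̄_A / Q̄_B = 325.12 / 483.72 = 0.6721.

Q̄_A / Q̄_B ≈ 0.672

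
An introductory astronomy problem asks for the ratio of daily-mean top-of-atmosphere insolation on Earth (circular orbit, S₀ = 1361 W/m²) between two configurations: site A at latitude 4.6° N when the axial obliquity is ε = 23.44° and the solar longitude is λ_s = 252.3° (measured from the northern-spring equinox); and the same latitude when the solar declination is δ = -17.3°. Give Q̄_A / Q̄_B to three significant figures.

— Configuration A (φ=+4.6°):
Solar declination: sin δ = sin ε · sin λ_s = sin 23.44° × sin 252.3° = -0.37896, so δ = -22.269°.
cos H₀ = −tan(+4.6°) tan(-22.269°) = 0.0329, H₀ = 1.5378 rad.
Bracket: H₀ sin φ sin δ + cos φ cos δ sin H₀ = 1.5378×0.08020×-0.37896 + 0.99678×0.92541×0.99946 = -0.046738 + 0.921932 = 0.875194.
Q̄ = (S₀/π) × [bracket] = (1361/π) × 0.875194 = 379.15 W/m².
— Configuration B (φ=+4.6°):
cos H₀ = −tan(+4.6°) tan(-17.300°) = 0.0251, H₀ = 1.5457 rad.
Bracket: H₀ sin φ sin δ + cos φ cos δ sin H₀ = 1.5457×0.08020×-0.29737 + 0.99678×0.95476×0.99969 = -0.036864 + 0.951391 = 0.914527.
Q̄ = (S₀/π) × [bracket] = (1361/π) × 0.914527 = 396.19 W/m².
Ratio Q̄_A / Q̄_B = 379.15 / 396.19 = 0.9570.

Q̄_A / Q̄_B ≈ 0.957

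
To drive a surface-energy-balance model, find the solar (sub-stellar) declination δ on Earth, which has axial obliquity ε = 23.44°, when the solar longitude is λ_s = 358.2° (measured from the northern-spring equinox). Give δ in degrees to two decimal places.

sin δ = sin ε · sin λ_s = sin 23.44° × sin 358.2° = -0.012495.
δ = arcsin(-0.012495) = -0.72°.

δ = -0.72°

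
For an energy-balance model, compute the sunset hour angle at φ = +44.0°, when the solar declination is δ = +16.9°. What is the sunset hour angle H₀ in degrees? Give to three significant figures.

H₀ = 107°

cos H₀ = −tan φ · tan δ = −tan(+44.0°) × tan(+16.900°) = -0.2934, so H₀ = 1.8686 rad = 107.06°.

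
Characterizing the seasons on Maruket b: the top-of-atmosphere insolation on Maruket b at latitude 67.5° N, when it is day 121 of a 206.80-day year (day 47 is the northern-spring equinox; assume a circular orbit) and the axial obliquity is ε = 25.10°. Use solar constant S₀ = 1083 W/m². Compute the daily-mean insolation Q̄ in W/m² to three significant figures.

Solar longitude: λ_s = 360° × (121 − 47)/206.80 = 128.820°.
sin δ = sin 25.10° × sin 128.820° = 0.33050, so δ = +19.299°.
cos H₀ = −tan(+67.5°) tan(+19.299°) = -0.8454, H₀ = 2.5781 rad.
Bracket: H₀ sin φ sin δ + cos φ cos δ sin H₀ = 2.5781×0.92388×0.33050 + 0.38268×0.94381×0.53412 = 0.787203 + 0.192912 = 0.980115.
Q̄ = (S₀/π) × [bracket] = (1083/π) × 0.980115 = 337.9 W/m².

Q̄ ≈ 338 W/m²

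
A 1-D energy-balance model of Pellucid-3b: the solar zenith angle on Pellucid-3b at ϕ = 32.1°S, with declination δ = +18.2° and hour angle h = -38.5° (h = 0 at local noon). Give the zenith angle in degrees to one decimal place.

cos θ_z = sin ϕ sin δ + cos ϕ cos δ cos h = -0.165974 + 0.629798 = 0.463824.
θ_z = arccos(0.463824) = 62.4°.

θ_z = 62.4°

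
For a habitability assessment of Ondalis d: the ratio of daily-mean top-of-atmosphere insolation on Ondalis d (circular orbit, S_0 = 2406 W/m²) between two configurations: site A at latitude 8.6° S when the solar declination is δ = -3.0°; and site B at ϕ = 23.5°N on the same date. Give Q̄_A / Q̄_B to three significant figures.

— Configuration A (ϕ=-8.6°):
cos h₀ = −tan(-8.6°) tan(-3.000°) = -0.0079, h₀ = 1.5787 rad.
Bracket: h₀ sin ϕ sin δ + cos ϕ cos δ sin h₀ = 1.5787×-0.14954×-0.05234 + 0.98876×0.99863×0.99997 = 0.012356 + 0.987376 = 0.999732.
Q̄ = (S_0/π) × [bracket] = (2406/π) × 0.999732 = 765.65 W/m².
— Configuration B (ϕ=+23.5°):
cos h₀ = −tan(+23.5°) tan(-3.000°) = 0.0228, h₀ = 1.5480 rad.
Bracket: h₀ sin ϕ sin δ + cos ϕ cos δ sin h₀ = 1.5480×0.39875×-0.05234 + 0.91706×0.99863×0.99974 = -0.032308 + 0.915566 = 0.883258.
Q̄ = (S_0/π) × [bracket] = (2406/π) × 0.883258 = 676.45 W/m².
Ratio Q̄_A / Q̄_B = 765.65 / 676.45 = 1.132.

Q̄_A / Q̄_B ≈ 1.13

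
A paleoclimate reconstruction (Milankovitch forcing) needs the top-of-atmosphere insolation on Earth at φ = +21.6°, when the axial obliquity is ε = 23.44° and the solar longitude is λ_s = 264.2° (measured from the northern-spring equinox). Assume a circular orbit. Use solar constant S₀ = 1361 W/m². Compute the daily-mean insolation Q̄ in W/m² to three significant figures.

Solar declination: sin δ = sin ε · sin λ_s = sin 23.44° × sin 264.2° = -0.39575, so δ = -23.313°.
cos H₀ = −tan(+21.6°) tan(-23.313°) = 0.1706, H₀ = 1.3993 rad.
Bracket: H₀ sin φ sin δ + cos φ cos δ sin H₀ = 1.3993×0.36812×-0.39575 + 0.92978×0.91836×0.98534 = -0.203855 + 0.841355 = 0.637500.
Q̄ = (S₀/π) × [bracket] = (1361/π) × 0.637500 = 276.2 W/m².

Q̄ ≈ 276 W/m²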